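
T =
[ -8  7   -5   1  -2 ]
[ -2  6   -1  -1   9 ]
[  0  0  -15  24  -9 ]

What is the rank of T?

Row reduce to echelon form.
R2 ← R2 − (1/4)·R1: [0, 17/4, 1/4, -5/4, 19/2]
Echelon form has 3 nonzero rows, so rank(T) = 3.

3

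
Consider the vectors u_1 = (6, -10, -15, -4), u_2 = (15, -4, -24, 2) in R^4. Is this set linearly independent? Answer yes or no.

yes

Form the matrix with these vectors as rows and row reduce.
R2 ← R2 − (5/2)·R1: [0, 21, 27/2, 12]
2 nonzero rows, so the 2 vectors span a space of dimension 2.
Since 2 = 2, the vectors are linearly independent.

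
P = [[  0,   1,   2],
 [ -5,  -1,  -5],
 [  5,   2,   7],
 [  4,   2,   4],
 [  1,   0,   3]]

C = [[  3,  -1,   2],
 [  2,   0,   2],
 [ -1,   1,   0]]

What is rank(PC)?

2

First compute PC:
[[  0,   2,   2],
 [-12,   0, -12],
 [ 12,   2,  14],
 [ 12,   0,  12],
 [  0,   2,   2]]
Now row reduce the product.
Swap R1 ↔ R2
R3 ← R3 + R1: [0, 2, 2]
R4 ← R4 + R1: [0, 0, 0]
R3 ← R3 − R2: [0, 0, 0]
R5 ← R5 − R2: [0, 0, 0]
2 nonzero rows, so rank(PC) = 2.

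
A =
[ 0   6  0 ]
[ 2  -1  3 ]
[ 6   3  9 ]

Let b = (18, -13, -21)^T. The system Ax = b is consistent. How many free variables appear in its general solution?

Row reduce the augmented matrix [A | b].
Swap R1 ↔ R2
R3 ← R3 − (3)·R1: [0, 6, 0, 18]
R3 ← R3 − R2: [0, 0, 0, 0]
The echelon form has 2 nonzero rows, and every pivot lies in the first 3 columns, so rank(A) = rank([A|b]) = 2.
The system is consistent.
Free variables = (unknowns) − (rank) = 3 − 2 = 1.

1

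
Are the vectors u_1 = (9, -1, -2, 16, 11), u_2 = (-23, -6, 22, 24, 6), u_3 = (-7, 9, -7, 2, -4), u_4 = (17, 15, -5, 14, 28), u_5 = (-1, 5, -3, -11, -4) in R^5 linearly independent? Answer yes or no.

Form the matrix with these vectors as rows and row reduce.
R2 ← R2 + (23/9)·R1: [0, -77/9, 152/9, 584/9, 307/9]
R3 ← R3 + (7/9)·R1: [0, 74/9, -77/9, 130/9, 41/9]
R4 ← R4 − (17/9)·R1: [0, 152/9, -11/9, -146/9, 65/9]
R5 ← R5 + (1/9)·R1: [0, 44/9, -29/9, -83/9, -25/9]
R3 ← R3 + (74/77)·R2: [0, 0, 591/77, 5914/77, 2875/77]
R4 ← R4 + (152/77)·R2: [0, 0, 2473/77, 8614/77, 5741/77]
R5 ← R5 + (4/7)·R2: [0, 0, 45/7, 195/7, 117/7]
R4 ← R4 − (2473/591)·R3: [0, 0, 0, -123824/591, -48272/591]
R5 ← R5 − (165/197)·R3: [0, 0, 0, -7185/197, -2868/197]
R5 ← R5 − (21555/123824)·R4: [0, 0, 0, 0, -2631/7739]
5 nonzero rows, so the 5 vectors span a space of dimension 5.
Since 5 = 5, the vectors are linearly independent.

yes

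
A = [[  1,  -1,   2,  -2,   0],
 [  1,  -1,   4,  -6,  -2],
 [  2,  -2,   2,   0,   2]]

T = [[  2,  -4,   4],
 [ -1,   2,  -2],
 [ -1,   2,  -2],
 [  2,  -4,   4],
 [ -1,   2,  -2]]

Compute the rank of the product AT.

1

First compute AT:
[[ -3,   6,  -6],
 [-11,  22, -22],
 [  2,  -4,   4]]
Now row reduce the product.
R2 ← R2 − (11/3)·R1: [0, 0, 0]
R3 ← R3 + (2/3)·R1: [0, 0, 0]
1 nonzero row, so rank(AT) = 1.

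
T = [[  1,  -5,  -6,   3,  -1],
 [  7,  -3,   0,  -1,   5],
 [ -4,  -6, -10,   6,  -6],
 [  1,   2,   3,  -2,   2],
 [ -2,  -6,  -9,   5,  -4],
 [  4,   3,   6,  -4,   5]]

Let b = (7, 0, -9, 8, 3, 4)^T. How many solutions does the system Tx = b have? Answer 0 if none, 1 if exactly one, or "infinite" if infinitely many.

0

Row reduce the augmented matrix [T | b].
R2 ← R2 − (7)·R1: [0, 32, 42, -22, 12, -49]
R3 ← R3 + (4)·R1: [0, -26, -34, 18, -10, 19]
R4 ← R4 − R1: [0, 7, 9, -5, 3, 1]
R5 ← R5 + (2)·R1: [0, -16, -21, 11, -6, 17]
R6 ← R6 − (4)·R1: [0, 23, 30, -16, 9, -24]
R3 ← R3 + (13/16)·R2: [0, 0, 1/8, 1/8, -1/4, -333/16]
R4 ← R4 − (7/32)·R2: [0, 0, -3/16, -3/16, 3/8, 375/32]
R5 ← R5 + (1/2)·R2: [0, 0, 0, 0, 0, -15/2]
R6 ← R6 − (23/32)·R2: [0, 0, -3/16, -3/16, 3/8, 359/32]
R4 ← R4 + (3/2)·R3: [0, 0, 0, 0, 0, -39/2]
R6 ← R6 + (3/2)·R3: [0, 0, 0, 0, 0, -20]
R5 ← R5 − (5/13)·R4: [0, 0, 0, 0, 0, 0]
R6 ← R6 − (40/39)·R4: [0, 0, 0, 0, 0, 0]
The echelon form has 4 nonzero rows; the last pivot sits in the augmented column, so rank(T) = 3 but rank([T|b]) = 4.
Since the ranks differ, the system is inconsistent.
It has no solutions.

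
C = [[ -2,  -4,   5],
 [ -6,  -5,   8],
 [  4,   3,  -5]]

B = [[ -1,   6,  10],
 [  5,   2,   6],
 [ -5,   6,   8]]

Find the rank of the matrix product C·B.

2

First compute CB:
[[-43,  10,  -4],
 [-59,   2, -26],
 [ 36,   0,  18]]
Now row reduce the product.
R2 ← R2 − (59/43)·R1: [0, -504/43, -882/43]
R3 ← R3 + (36/43)·R1: [0, 360/43, 630/43]
R3 ← R3 + (5/7)·R2: [0, 0, 0]
2 nonzero rows, so rank(CB) = 2.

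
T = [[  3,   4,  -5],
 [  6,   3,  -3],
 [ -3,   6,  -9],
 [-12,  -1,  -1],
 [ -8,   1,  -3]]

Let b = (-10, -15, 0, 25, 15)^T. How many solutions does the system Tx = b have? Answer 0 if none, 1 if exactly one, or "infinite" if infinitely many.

infinite

Row reduce the augmented matrix [T | b].
R2 ← R2 − (2)·R1: [0, -5, 7, 5]
R3 ← R3 + R1: [0, 10, -14, -10]
R4 ← R4 + (4)·R1: [0, 15, -21, -15]
R5 ← R5 + (8/3)·R1: [0, 35/3, -49/3, -35/3]
R3 ← R3 + (2)·R2: [0, 0, 0, 0]
R4 ← R4 + (3)·R2: [0, 0, 0, 0]
R5 ← R5 + (7/3)·R2: [0, 0, 0, 0]
The echelon form has 2 nonzero rows, and every pivot lies in the first 3 columns, so rank(T) = rank([T|b]) = 2.
The system is consistent.
rank = 2 < 3 unknowns, so there are infinitely many solutions.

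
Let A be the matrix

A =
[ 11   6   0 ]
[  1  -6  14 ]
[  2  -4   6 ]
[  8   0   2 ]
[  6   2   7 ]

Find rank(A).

3

Row reduce to echelon form.
R2 ← R2 − (1/11)·R1: [0, -72/11, 14]
R3 ← R3 − (2/11)·R1: [0, -56/11, 6]
R4 ← R4 − (8/11)·R1: [0, -48/11, 2]
R5 ← R5 − (6/11)·R1: [0, -14/11, 7]
R3 ← R3 − (7/9)·R2: [0, 0, -44/9]
R4 ← R4 − (2/3)·R2: [0, 0, -22/3]
R5 ← R5 − (7/36)·R2: [0, 0, 77/18]
R4 ← R4 − (3/2)·R3: [0, 0, 0]
R5 ← R5 + (7/8)·R3: [0, 0, 0]
Echelon form has 3 nonzero rows, so rank(A) = 3.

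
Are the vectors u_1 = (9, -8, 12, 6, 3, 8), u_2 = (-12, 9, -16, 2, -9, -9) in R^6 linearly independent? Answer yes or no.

Form the matrix with these vectors as rows and row reduce.
R2 ← R2 + (4/3)·R1: [0, -5/3, 0, 10, -5, 5/3]
2 nonzero rows, so the 2 vectors span a space of dimension 2.
Since 2 = 2, the vectors are linearly independent.

yes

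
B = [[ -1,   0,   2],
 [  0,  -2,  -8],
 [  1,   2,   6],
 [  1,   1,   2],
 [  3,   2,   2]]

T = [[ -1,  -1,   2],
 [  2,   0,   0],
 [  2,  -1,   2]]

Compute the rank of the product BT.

2

First compute BT:
[[  5,  -1,   2],
 [-20,   8, -16],
 [ 15,  -7,  14],
 [  5,  -3,   6],
 [  5,  -5,  10]]
Now row reduce the product.
R2 ← R2 + (4)·R1: [0, 4, -8]
R3 ← R3 − (3)·R1: [0, -4, 8]
R4 ← R4 − R1: [0, -2, 4]
R5 ← R5 − R1: [0, -4, 8]
R3 ← R3 + R2: [0, 0, 0]
R4 ← R4 + (1/2)·R2: [0, 0, 0]
R5 ← R5 + R2: [0, 0, 0]
2 nonzero rows, so rank(BT) = 2.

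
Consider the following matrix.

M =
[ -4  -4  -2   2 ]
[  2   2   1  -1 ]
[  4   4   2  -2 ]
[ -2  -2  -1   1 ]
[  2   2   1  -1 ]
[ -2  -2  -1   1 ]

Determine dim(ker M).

Row reduce to echelon form.
R2 ← R2 + (1/2)·R1: [0, 0, 0, 0]
R3 ← R3 + R1: [0, 0, 0, 0]
R4 ← R4 − (1/2)·R1: [0, 0, 0, 0]
R5 ← R5 + (1/2)·R1: [0, 0, 0, 0]
R6 ← R6 − (1/2)·R1: [0, 0, 0, 0]
1 nonzero row, so rank(M) = 1.
M has 4 columns; by rank–nullity, nullity = 4 − 1 = 3.

3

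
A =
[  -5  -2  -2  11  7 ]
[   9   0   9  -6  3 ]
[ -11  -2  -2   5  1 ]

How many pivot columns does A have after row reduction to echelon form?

3

Row reduce to echelon form.
R2 ← R2 + (9/5)·R1: [0, -18/5, 27/5, 69/5, 78/5]
R3 ← R3 − (11/5)·R1: [0, 12/5, 12/5, -96/5, -72/5]
R3 ← R3 + (2/3)·R2: [0, 0, 6, -10, -4]
Echelon form has 3 nonzero rows, so rank(A) = 3.
Each nonzero row contributes one pivot column: 3 pivot columns.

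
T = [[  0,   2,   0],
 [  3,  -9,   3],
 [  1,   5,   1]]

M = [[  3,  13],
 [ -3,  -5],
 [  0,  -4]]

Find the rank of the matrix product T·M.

First compute TM:
[[ -6, -10],
 [ 36,  72],
 [-12, -16]]
Now row reduce the product.
R2 ← R2 + (6)·R1: [0, 12]
R3 ← R3 − (2)·R1: [0, 4]
R3 ← R3 − (1/3)·R2: [0, 0]
2 nonzero rows, so rank(TM) = 2.

2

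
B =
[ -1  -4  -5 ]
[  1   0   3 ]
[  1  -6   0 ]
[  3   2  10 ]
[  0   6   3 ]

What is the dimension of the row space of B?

2

Row reduce to echelon form.
R2 ← R2 + R1: [0, -4, -2]
R3 ← R3 + R1: [0, -10, -5]
R4 ← R4 + (3)·R1: [0, -10, -5]
R3 ← R3 − (5/2)·R2: [0, 0, 0]
R4 ← R4 − (5/2)·R2: [0, 0, 0]
R5 ← R5 + (3/2)·R2: [0, 0, 0]
Echelon form has 2 nonzero rows, so rank(B) = 2.
The row space has dimension equal to the rank: 2.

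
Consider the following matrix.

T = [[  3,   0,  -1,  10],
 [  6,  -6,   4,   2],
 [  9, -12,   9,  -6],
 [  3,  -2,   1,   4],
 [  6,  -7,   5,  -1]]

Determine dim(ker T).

2

Row reduce to echelon form.
R2 ← R2 − (2)·R1: [0, -6, 6, -18]
R3 ← R3 − (3)·R1: [0, -12, 12, -36]
R4 ← R4 − R1: [0, -2, 2, -6]
R5 ← R5 − (2)·R1: [0, -7, 7, -21]
R3 ← R3 − (2)·R2: [0, 0, 0, 0]
R4 ← R4 − (1/3)·R2: [0, 0, 0, 0]
R5 ← R5 − (7/6)·R2: [0, 0, 0, 0]
2 nonzero rows, so rank(T) = 2.
T has 4 columns; by rank–nullity, nullity = 4 − 2 = 2.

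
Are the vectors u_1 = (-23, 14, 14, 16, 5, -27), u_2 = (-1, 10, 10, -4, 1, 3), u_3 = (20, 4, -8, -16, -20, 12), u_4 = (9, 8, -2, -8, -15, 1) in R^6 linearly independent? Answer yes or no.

Form the matrix with these vectors as rows and row reduce.
R2 ← R2 − (1/23)·R1: [0, 216/23, 216/23, -108/23, 18/23, 96/23]
R3 ← R3 + (20/23)·R1: [0, 372/23, 96/23, -48/23, -360/23, -264/23]
R4 ← R4 + (9/23)·R1: [0, 310/23, 80/23, -40/23, -300/23, -220/23]
R3 ← R3 − (31/18)·R2: [0, 0, -12, 6, -17, -56/3]
R4 ← R4 − (155/108)·R2: [0, 0, -10, 5, -85/6, -140/9]
R4 ← R4 − (5/6)·R3: [0, 0, 0, 0, 0, 0]
3 nonzero rows, so the 4 vectors span a space of dimension 3.
Since 3 < 4, the vectors are linearly dependent.

no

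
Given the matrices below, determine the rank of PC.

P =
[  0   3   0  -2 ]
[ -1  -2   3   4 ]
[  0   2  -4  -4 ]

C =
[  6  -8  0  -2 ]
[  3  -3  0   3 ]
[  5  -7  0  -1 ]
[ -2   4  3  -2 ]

First compute PC:
[[ 13, -17,  -6,  13],
 [ -5,   9,  12, -15],
 [ -6,   6, -12,  18]]
Now row reduce the product.
R2 ← R2 + (5/13)·R1: [0, 32/13, 126/13, -10]
R3 ← R3 + (6/13)·R1: [0, -24/13, -192/13, 24]
R3 ← R3 + (3/4)·R2: [0, 0, -15/2, 33/2]
3 nonzero rows, so rank(PC) = 3.

3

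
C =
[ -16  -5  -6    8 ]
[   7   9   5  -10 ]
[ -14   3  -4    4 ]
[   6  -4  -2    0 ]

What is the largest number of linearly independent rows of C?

Row reduce to echelon form.
R2 ← R2 + (7/16)·R1: [0, 109/16, 19/8, -13/2]
R3 ← R3 − (7/8)·R1: [0, 59/8, 5/4, -3]
R4 ← R4 + (3/8)·R1: [0, -47/8, -17/4, 3]
R3 ← R3 − (118/109)·R2: [0, 0, -144/109, 440/109]
R4 ← R4 + (94/109)·R2: [0, 0, -240/109, -284/109]
R4 ← R4 − (5/3)·R3: [0, 0, 0, -28/3]
Echelon form has 4 nonzero rows, so rank(C) = 4.
The rank gives the maximum number of linearly independent rows: 4.

4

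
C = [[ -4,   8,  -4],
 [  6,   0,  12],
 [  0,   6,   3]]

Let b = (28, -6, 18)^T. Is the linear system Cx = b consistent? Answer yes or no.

Row reduce the augmented matrix [C | b].
R2 ← R2 + (3/2)·R1: [0, 12, 6, 36]
R3 ← R3 − (1/2)·R2: [0, 0, 0, 0]
The echelon form has 2 nonzero rows, and every pivot lies in the first 3 columns, so rank(C) = rank([C|b]) = 2.
The system is consistent.

yes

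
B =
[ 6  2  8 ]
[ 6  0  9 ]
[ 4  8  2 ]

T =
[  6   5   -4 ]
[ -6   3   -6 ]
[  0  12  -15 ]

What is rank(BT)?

First compute BT:
[[ 24, 132, -156],
 [ 36, 138, -159],
 [-24,  68, -94]]
Now row reduce the product.
R2 ← R2 − (3/2)·R1: [0, -60, 75]
R3 ← R3 + R1: [0, 200, -250]
R3 ← R3 + (10/3)·R2: [0, 0, 0]
2 nonzero rows, so rank(BT) = 2.

2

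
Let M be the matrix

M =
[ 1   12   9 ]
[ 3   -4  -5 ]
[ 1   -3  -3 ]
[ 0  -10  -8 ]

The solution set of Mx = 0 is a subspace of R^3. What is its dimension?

1

Row reduce to echelon form.
R2 ← R2 − (3)·R1: [0, -40, -32]
R3 ← R3 − R1: [0, -15, -12]
R3 ← R3 − (3/8)·R2: [0, 0, 0]
R4 ← R4 − (1/4)·R2: [0, 0, 0]
2 nonzero rows, so rank(M) = 2.
M has 3 columns; by rank–nullity, nullity = 3 − 2 = 1.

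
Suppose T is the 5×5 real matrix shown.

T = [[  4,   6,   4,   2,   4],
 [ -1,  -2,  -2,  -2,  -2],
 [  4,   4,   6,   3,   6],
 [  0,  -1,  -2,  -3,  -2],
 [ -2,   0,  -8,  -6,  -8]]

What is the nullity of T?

2

Row reduce to echelon form.
R2 ← R2 + (1/4)·R1: [0, -1/2, -1, -3/2, -1]
R3 ← R3 − R1: [0, -2, 2, 1, 2]
R5 ← R5 + (1/2)·R1: [0, 3, -6, -5, -6]
R3 ← R3 − (4)·R2: [0, 0, 6, 7, 6]
R4 ← R4 − (2)·R2: [0, 0, 0, 0, 0]
R5 ← R5 + (6)·R2: [0, 0, -12, -14, -12]
R5 ← R5 + (2)·R3: [0, 0, 0, 0, 0]
3 nonzero rows, so rank(T) = 3.
T has 5 columns; by rank–nullity, nullity = 5 − 3 = 2.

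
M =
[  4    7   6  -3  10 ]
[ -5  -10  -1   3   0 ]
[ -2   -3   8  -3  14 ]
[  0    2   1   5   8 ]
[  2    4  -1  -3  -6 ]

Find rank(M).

Row reduce to echelon form.
R2 ← R2 + (5/4)·R1: [0, -5/4, 13/2, -3/4, 25/2]
R3 ← R3 + (1/2)·R1: [0, 1/2, 11, -9/2, 19]
R5 ← R5 − (1/2)·R1: [0, 1/2, -4, -3/2, -11]
R3 ← R3 + (2/5)·R2: [0, 0, 68/5, -24/5, 24]
R4 ← R4 + (8/5)·R2: [0, 0, 57/5, 19/5, 28]
R5 ← R5 + (2/5)·R2: [0, 0, -7/5, -9/5, -6]
R4 ← R4 − (57/68)·R3: [0, 0, 0, 133/17, 134/17]
R5 ← R5 + (7/68)·R3: [0, 0, 0, -39/17, -60/17]
R5 ← R5 + (39/133)·R4: [0, 0, 0, 0, -162/133]
Echelon form has 5 nonzero rows, so rank(M) = 5.

5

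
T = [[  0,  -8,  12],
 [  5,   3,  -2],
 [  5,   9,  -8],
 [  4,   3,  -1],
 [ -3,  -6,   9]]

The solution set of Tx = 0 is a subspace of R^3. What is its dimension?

0

Row reduce to echelon form.
Swap R1 ↔ R2
R3 ← R3 − R1: [0, 6, -6]
R4 ← R4 − (4/5)·R1: [0, 3/5, 3/5]
R5 ← R5 + (3/5)·R1: [0, -21/5, 39/5]
R3 ← R3 + (3/4)·R2: [0, 0, 3]
R4 ← R4 + (3/40)·R2: [0, 0, 3/2]
R5 ← R5 − (21/40)·R2: [0, 0, 3/2]
R4 ← R4 − (1/2)·R3: [0, 0, 0]
R5 ← R5 − (1/2)·R3: [0, 0, 0]
3 nonzero rows, so rank(T) = 3.
T has 3 columns; by rank–nullity, nullity = 3 − 3 = 0.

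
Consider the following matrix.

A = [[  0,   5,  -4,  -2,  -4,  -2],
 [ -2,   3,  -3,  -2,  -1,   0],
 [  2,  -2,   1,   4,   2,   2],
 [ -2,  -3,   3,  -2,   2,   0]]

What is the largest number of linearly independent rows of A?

Row reduce to echelon form.
Swap R1 ↔ R2
R3 ← R3 + R1: [0, 1, -2, 2, 1, 2]
R4 ← R4 − R1: [0, -6, 6, 0, 3, 0]
R3 ← R3 − (1/5)·R2: [0, 0, -6/5, 12/5, 9/5, 12/5]
R4 ← R4 + (6/5)·R2: [0, 0, 6/5, -12/5, -9/5, -12/5]
R4 ← R4 + R3: [0, 0, 0, 0, 0, 0]
Echelon form has 3 nonzero rows, so rank(A) = 3.
The rank gives the maximum number of linearly independent rows: 3.

3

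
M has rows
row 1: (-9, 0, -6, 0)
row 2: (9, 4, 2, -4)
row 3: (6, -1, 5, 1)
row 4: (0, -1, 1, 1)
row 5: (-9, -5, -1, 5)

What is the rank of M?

Row reduce to echelon form.
R2 ← R2 + R1: [0, 4, -4, -4]
R3 ← R3 + (2/3)·R1: [0, -1, 1, 1]
R5 ← R5 − R1: [0, -5, 5, 5]
R3 ← R3 + (1/4)·R2: [0, 0, 0, 0]
R4 ← R4 + (1/4)·R2: [0, 0, 0, 0]
R5 ← R5 + (5/4)·R2: [0, 0, 0, 0]
Echelon form has 2 nonzero rows, so rank(M) = 2.

2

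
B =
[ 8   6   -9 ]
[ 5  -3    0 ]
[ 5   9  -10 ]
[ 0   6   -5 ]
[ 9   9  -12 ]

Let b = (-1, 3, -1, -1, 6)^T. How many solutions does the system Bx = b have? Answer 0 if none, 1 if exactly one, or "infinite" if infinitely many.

Row reduce the augmented matrix [B | b].
R2 ← R2 − (5/8)·R1: [0, -27/4, 45/8, 29/8]
R3 ← R3 − (5/8)·R1: [0, 21/4, -35/8, -3/8]
R5 ← R5 − (9/8)·R1: [0, 9/4, -15/8, 57/8]
R3 ← R3 + (7/9)·R2: [0, 0, 0, 22/9]
R4 ← R4 + (8/9)·R2: [0, 0, 0, 20/9]
R5 ← R5 + (1/3)·R2: [0, 0, 0, 25/3]
R4 ← R4 − (10/11)·R3: [0, 0, 0, 0]
R5 ← R5 − (75/22)·R3: [0, 0, 0, 0]
The echelon form has 3 nonzero rows; the last pivot sits in the augmented column, so rank(B) = 2 but rank([B|b]) = 3.
Since the ranks differ, the system is inconsistent.
It has no solutions.

0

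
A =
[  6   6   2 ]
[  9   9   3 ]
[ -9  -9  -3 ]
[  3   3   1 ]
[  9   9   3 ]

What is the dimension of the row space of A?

1

Row reduce to echelon form.
R2 ← R2 − (3/2)·R1: [0, 0, 0]
R3 ← R3 + (3/2)·R1: [0, 0, 0]
R4 ← R4 − (1/2)·R1: [0, 0, 0]
R5 ← R5 − (3/2)·R1: [0, 0, 0]
Echelon form has 1 nonzero row, so rank(A) = 1.
The row space has dimension equal to the rank: 1.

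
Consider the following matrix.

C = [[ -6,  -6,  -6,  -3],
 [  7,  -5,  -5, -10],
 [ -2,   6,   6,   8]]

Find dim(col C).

2

Row reduce to echelon form.
R2 ← R2 + (7/6)·R1: [0, -12, -12, -27/2]
R3 ← R3 − (1/3)·R1: [0, 8, 8, 9]
R3 ← R3 + (2/3)·R2: [0, 0, 0, 0]
Echelon form has 2 nonzero rows, so rank(C) = 2.
The column space has dimension equal to the rank: 2.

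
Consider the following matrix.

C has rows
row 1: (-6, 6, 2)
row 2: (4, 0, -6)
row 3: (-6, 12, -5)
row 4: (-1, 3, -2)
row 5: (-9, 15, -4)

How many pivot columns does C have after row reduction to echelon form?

2

Row reduce to echelon form.
R2 ← R2 + (2/3)·R1: [0, 4, -14/3]
R3 ← R3 − R1: [0, 6, -7]
R4 ← R4 − (1/6)·R1: [0, 2, -7/3]
R5 ← R5 − (3/2)·R1: [0, 6, -7]
R3 ← R3 − (3/2)·R2: [0, 0, 0]
R4 ← R4 − (1/2)·R2: [0, 0, 0]
R5 ← R5 − (3/2)·R2: [0, 0, 0]
Echelon form has 2 nonzero rows, so rank(C) = 2.
Each nonzero row contributes one pivot column: 2 pivot columns.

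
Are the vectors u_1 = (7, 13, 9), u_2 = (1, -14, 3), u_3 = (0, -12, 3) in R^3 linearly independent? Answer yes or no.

yes

Form the matrix with these vectors as rows and row reduce.
R2 ← R2 − (1/7)·R1: [0, -111/7, 12/7]
R3 ← R3 − (28/37)·R2: [0, 0, 63/37]
3 nonzero rows, so the 3 vectors span a space of dimension 3.
Since 3 = 3, the vectors are linearly independent.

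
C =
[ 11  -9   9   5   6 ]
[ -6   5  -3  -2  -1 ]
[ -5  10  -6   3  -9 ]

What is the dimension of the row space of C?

3

Row reduce to echelon form.
R2 ← R2 + (6/11)·R1: [0, 1/11, 21/11, 8/11, 25/11]
R3 ← R3 + (5/11)·R1: [0, 65/11, -21/11, 58/11, -69/11]
R3 ← R3 − (65)·R2: [0, 0, -126, -42, -154]
Echelon form has 3 nonzero rows, so rank(C) = 3.
The row space has dimension equal to the rank: 3.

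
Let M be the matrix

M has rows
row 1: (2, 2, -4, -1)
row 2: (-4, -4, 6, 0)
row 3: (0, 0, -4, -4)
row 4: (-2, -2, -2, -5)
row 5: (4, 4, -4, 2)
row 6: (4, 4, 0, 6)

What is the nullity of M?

Row reduce to echelon form.
R2 ← R2 + (2)·R1: [0, 0, -2, -2]
R4 ← R4 + R1: [0, 0, -6, -6]
R5 ← R5 − (2)·R1: [0, 0, 4, 4]
R6 ← R6 − (2)·R1: [0, 0, 8, 8]
R3 ← R3 − (2)·R2: [0, 0, 0, 0]
R4 ← R4 − (3)·R2: [0, 0, 0, 0]
R5 ← R5 + (2)·R2: [0, 0, 0, 0]
R6 ← R6 + (4)·R2: [0, 0, 0, 0]
2 nonzero rows, so rank(M) = 2.
M has 4 columns; by rank–nullity, nullity = 4 − 2 = 2.

2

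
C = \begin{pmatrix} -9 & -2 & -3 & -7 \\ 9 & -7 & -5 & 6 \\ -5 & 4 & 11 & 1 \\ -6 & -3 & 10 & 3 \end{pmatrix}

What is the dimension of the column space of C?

Row reduce to echelon form.
R2 ← R2 + R1: [0, -9, -8, -1]
R3 ← R3 − (5/9)·R1: [0, 46/9, 38/3, 44/9]
R4 ← R4 − (2/3)·R1: [0, -5/3, 12, 23/3]
R3 ← R3 + (46/81)·R2: [0, 0, 658/81, 350/81]
R4 ← R4 − (5/27)·R2: [0, 0, 364/27, 212/27]
R4 ← R4 − (78/47)·R3: [0, 0, 0, 32/47]
Echelon form has 4 nonzero rows, so rank(C) = 4.
The column space has dimension equal to the rank: 4.

4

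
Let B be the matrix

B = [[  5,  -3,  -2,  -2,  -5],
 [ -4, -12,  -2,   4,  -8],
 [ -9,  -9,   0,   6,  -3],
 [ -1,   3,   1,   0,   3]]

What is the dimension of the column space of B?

Row reduce to echelon form.
R2 ← R2 + (4/5)·R1: [0, -72/5, -18/5, 12/5, -12]
R3 ← R3 + (9/5)·R1: [0, -72/5, -18/5, 12/5, -12]
R4 ← R4 + (1/5)·R1: [0, 12/5, 3/5, -2/5, 2]
R3 ← R3 − R2: [0, 0, 0, 0, 0]
R4 ← R4 + (1/6)·R2: [0, 0, 0, 0, 0]
Echelon form has 2 nonzero rows, so rank(B) = 2.
The column space has dimension equal to the rank: 2.

2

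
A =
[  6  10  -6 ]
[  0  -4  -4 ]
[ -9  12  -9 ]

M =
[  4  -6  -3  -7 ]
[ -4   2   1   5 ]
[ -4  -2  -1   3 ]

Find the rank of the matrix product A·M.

2

First compute AM:
[[  8,  -4,  -2, -10],
 [ 32,   0,   0, -32],
 [-48,  96,  48,  96]]
Now row reduce the product.
R2 ← R2 − (4)·R1: [0, 16, 8, 8]
R3 ← R3 + (6)·R1: [0, 72, 36, 36]
R3 ← R3 − (9/2)·R2: [0, 0, 0, 0]
2 nonzero rows, so rank(AM) = 2.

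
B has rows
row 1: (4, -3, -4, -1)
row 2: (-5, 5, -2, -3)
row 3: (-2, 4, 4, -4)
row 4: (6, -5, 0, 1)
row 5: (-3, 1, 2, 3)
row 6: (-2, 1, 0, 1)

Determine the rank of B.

3

Row reduce to echelon form.
R2 ← R2 + (5/4)·R1: [0, 5/4, -7, -17/4]
R3 ← R3 + (1/2)·R1: [0, 5/2, 2, -9/2]
R4 ← R4 − (3/2)·R1: [0, -1/2, 6, 5/2]
R5 ← R5 + (3/4)·R1: [0, -5/4, -1, 9/4]
R6 ← R6 + (1/2)·R1: [0, -1/2, -2, 1/2]
R3 ← R3 − (2)·R2: [0, 0, 16, 4]
R4 ← R4 + (2/5)·R2: [0, 0, 16/5, 4/5]
R5 ← R5 + R2: [0, 0, -8, -2]
R6 ← R6 + (2/5)·R2: [0, 0, -24/5, -6/5]
R4 ← R4 − (1/5)·R3: [0, 0, 0, 0]
R5 ← R5 + (1/2)·R3: [0, 0, 0, 0]
R6 ← R6 + (3/10)·R3: [0, 0, 0, 0]
Echelon form has 3 nonzero rows, so rank(B) = 3.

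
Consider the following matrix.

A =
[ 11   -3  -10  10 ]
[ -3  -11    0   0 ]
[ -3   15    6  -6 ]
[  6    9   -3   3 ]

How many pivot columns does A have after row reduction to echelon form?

Row reduce to echelon form.
R2 ← R2 + (3/11)·R1: [0, -130/11, -30/11, 30/11]
R3 ← R3 + (3/11)·R1: [0, 156/11, 36/11, -36/11]
R4 ← R4 − (6/11)·R1: [0, 117/11, 27/11, -27/11]
R3 ← R3 + (6/5)·R2: [0, 0, 0, 0]
R4 ← R4 + (9/10)·R2: [0, 0, 0, 0]
Echelon form has 2 nonzero rows, so rank(A) = 2.
Each nonzero row contributes one pivot column: 2 pivot columns.

2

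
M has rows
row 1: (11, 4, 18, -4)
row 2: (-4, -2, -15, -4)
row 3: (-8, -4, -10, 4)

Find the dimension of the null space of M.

1

Row reduce to echelon form.
R2 ← R2 + (4/11)·R1: [0, -6/11, -93/11, -60/11]
R3 ← R3 + (8/11)·R1: [0, -12/11, 34/11, 12/11]
R3 ← R3 − (2)·R2: [0, 0, 20, 12]
3 nonzero rows, so rank(M) = 3.
M has 4 columns; by rank–nullity, nullity = 4 − 3 = 1.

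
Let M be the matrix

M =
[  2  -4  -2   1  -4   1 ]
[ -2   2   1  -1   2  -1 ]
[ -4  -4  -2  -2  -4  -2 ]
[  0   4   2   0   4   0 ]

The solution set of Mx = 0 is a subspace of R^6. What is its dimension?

Row reduce to echelon form.
R2 ← R2 + R1: [0, -2, -1, 0, -2, 0]
R3 ← R3 + (2)·R1: [0, -12, -6, 0, -12, 0]
R3 ← R3 − (6)·R2: [0, 0, 0, 0, 0, 0]
R4 ← R4 + (2)·R2: [0, 0, 0, 0, 0, 0]
2 nonzero rows, so rank(M) = 2.
M has 6 columns; by rank–nullity, nullity = 6 − 2 = 4.

4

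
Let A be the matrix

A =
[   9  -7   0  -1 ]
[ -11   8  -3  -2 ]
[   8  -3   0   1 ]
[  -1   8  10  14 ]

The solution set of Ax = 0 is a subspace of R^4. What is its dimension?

Row reduce to echelon form.
R2 ← R2 + (11/9)·R1: [0, -5/9, -3, -29/9]
R3 ← R3 − (8/9)·R1: [0, 29/9, 0, 17/9]
R4 ← R4 + (1/9)·R1: [0, 65/9, 10, 125/9]
R3 ← R3 + (29/5)·R2: [0, 0, -87/5, -84/5]
R4 ← R4 + (13)·R2: [0, 0, -29, -28]
R4 ← R4 − (5/3)·R3: [0, 0, 0, 0]
3 nonzero rows, so rank(A) = 3.
A has 4 columns; by rank–nullity, nullity = 4 − 3 = 1.

1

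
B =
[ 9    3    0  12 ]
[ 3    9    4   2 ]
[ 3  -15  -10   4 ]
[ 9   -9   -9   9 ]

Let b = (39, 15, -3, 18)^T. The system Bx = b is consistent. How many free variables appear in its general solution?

1

Row reduce the augmented matrix [B | b].
R2 ← R2 − (1/3)·R1: [0, 8, 4, -2, 2]
R3 ← R3 − (1/3)·R1: [0, -16, -10, 0, -16]
R4 ← R4 − R1: [0, -12, -9, -3, -21]
R3 ← R3 + (2)·R2: [0, 0, -2, -4, -12]
R4 ← R4 + (3/2)·R2: [0, 0, -3, -6, -18]
R4 ← R4 − (3/2)·R3: [0, 0, 0, 0, 0]
The echelon form has 3 nonzero rows, and every pivot lies in the first 4 columns, so rank(B) = rank([B|b]) = 3.
The system is consistent.
Free variables = (unknowns) − (rank) = 4 − 3 = 1.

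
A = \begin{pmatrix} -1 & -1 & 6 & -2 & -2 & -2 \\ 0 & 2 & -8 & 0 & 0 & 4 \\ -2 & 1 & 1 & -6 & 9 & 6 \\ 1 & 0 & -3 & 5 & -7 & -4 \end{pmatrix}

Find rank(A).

4

Row reduce to echelon form.
R3 ← R3 − (2)·R1: [0, 3, -11, -2, 13, 10]
R4 ← R4 + R1: [0, -1, 3, 3, -9, -6]
R3 ← R3 − (3/2)·R2: [0, 0, 1, -2, 13, 4]
R4 ← R4 + (1/2)·R2: [0, 0, -1, 3, -9, -4]
R4 ← R4 + R3: [0, 0, 0, 1, 4, 0]
Echelon form has 4 nonzero rows, so rank(A) = 4.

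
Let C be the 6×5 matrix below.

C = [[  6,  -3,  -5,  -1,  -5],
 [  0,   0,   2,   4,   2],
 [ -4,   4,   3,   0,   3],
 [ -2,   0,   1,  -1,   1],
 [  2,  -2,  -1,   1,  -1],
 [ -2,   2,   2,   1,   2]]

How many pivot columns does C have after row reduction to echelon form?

Row reduce to echelon form.
R3 ← R3 + (2/3)·R1: [0, 2, -1/3, -2/3, -1/3]
R4 ← R4 + (1/3)·R1: [0, -1, -2/3, -4/3, -2/3]
R5 ← R5 − (1/3)·R1: [0, -1, 2/3, 4/3, 2/3]
R6 ← R6 + (1/3)·R1: [0, 1, 1/3, 2/3, 1/3]
Swap R2 ↔ R3
R4 ← R4 + (1/2)·R2: [0, 0, -5/6, -5/3, -5/6]
R5 ← R5 + (1/2)·R2: [0, 0, 1/2, 1, 1/2]
R6 ← R6 − (1/2)·R2: [0, 0, 1/2, 1, 1/2]
R4 ← R4 + (5/12)·R3: [0, 0, 0, 0, 0]
R5 ← R5 − (1/4)·R3: [0, 0, 0, 0, 0]
R6 ← R6 − (1/4)·R3: [0, 0, 0, 0, 0]
Echelon form has 3 nonzero rows, so rank(C) = 3.
Each nonzero row contributes one pivot column: 3 pivot columns.

3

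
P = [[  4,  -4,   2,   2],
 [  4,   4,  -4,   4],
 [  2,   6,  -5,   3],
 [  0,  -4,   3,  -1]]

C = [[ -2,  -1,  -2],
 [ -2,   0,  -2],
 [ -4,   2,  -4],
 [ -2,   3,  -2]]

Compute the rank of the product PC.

First compute PC:
[[-12,   6, -12],
 [ -8,   0,  -8],
 [ -2,  -3,  -2],
 [ -2,   3,  -2]]
Now row reduce the product.
R2 ← R2 − (2/3)·R1: [0, -4, 0]
R3 ← R3 − (1/6)·R1: [0, -4, 0]
R4 ← R4 − (1/6)·R1: [0, 2, 0]
R3 ← R3 − R2: [0, 0, 0]
R4 ← R4 + (1/2)·R2: [0, 0, 0]
2 nonzero rows, so rank(PC) = 2.

2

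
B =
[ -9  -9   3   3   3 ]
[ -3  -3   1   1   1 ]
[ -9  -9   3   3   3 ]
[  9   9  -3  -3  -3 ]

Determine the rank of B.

1

Row reduce to echelon form.
R2 ← R2 − (1/3)·R1: [0, 0, 0, 0, 0]
R3 ← R3 − R1: [0, 0, 0, 0, 0]
R4 ← R4 + R1: [0, 0, 0, 0, 0]
Echelon form has 1 nonzero row, so rank(B) = 1.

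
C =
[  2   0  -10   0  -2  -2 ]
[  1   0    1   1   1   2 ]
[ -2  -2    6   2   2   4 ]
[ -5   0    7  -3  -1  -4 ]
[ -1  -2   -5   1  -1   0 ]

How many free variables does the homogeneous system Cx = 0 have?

3

Row reduce to echelon form.
R2 ← R2 − (1/2)·R1: [0, 0, 6, 1, 2, 3]
R3 ← R3 + R1: [0, -2, -4, 2, 0, 2]
R4 ← R4 + (5/2)·R1: [0, 0, -18, -3, -6, -9]
R5 ← R5 + (1/2)·R1: [0, -2, -10, 1, -2, -1]
Swap R2 ↔ R3
R5 ← R5 − R2: [0, 0, -6, -1, -2, -3]
R4 ← R4 + (3)·R3: [0, 0, 0, 0, 0, 0]
R5 ← R5 + R3: [0, 0, 0, 0, 0, 0]
3 nonzero rows, so rank(C) = 3.
C has 6 columns; by rank–nullity, nullity = 6 − 3 = 3.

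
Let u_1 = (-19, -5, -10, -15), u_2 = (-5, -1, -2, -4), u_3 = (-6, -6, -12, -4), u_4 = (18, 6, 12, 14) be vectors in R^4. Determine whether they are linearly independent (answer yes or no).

Form the matrix with these vectors as rows and row reduce.
R2 ← R2 − (5/19)·R1: [0, 6/19, 12/19, -1/19]
R3 ← R3 − (6/19)·R1: [0, -84/19, -168/19, 14/19]
R4 ← R4 + (18/19)·R1: [0, 24/19, 48/19, -4/19]
R3 ← R3 + (14)·R2: [0, 0, 0, 0]
R4 ← R4 − (4)·R2: [0, 0, 0, 0]
2 nonzero rows, so the 4 vectors span a space of dimension 2.
Since 2 < 4, the vectors are linearly dependent.

no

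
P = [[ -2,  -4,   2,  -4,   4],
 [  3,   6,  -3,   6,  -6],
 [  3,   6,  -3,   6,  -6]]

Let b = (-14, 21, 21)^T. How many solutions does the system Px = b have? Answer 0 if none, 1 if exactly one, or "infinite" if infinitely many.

infinite

Row reduce the augmented matrix [P | b].
R2 ← R2 + (3/2)·R1: [0, 0, 0, 0, 0, 0]
R3 ← R3 + (3/2)·R1: [0, 0, 0, 0, 0, 0]
The echelon form has 1 nonzero rows, and every pivot lies in the first 5 columns, so rank(P) = rank([P|b]) = 1.
The system is consistent.
rank = 1 < 5 unknowns, so there are infinitely many solutions.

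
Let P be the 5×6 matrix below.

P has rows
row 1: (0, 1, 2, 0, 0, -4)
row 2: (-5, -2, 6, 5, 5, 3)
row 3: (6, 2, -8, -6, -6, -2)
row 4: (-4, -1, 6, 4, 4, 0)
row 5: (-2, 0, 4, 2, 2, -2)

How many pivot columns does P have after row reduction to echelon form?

2

Row reduce to echelon form.
Swap R1 ↔ R2
R3 ← R3 + (6/5)·R1: [0, -2/5, -4/5, 0, 0, 8/5]
R4 ← R4 − (4/5)·R1: [0, 3/5, 6/5, 0, 0, -12/5]
R5 ← R5 − (2/5)·R1: [0, 4/5, 8/5, 0, 0, -16/5]
R3 ← R3 + (2/5)·R2: [0, 0, 0, 0, 0, 0]
R4 ← R4 − (3/5)·R2: [0, 0, 0, 0, 0, 0]
R5 ← R5 − (4/5)·R2: [0, 0, 0, 0, 0, 0]
Echelon form has 2 nonzero rows, so rank(P) = 2.
Each nonzero row contributes one pivot column: 2 pivot columns.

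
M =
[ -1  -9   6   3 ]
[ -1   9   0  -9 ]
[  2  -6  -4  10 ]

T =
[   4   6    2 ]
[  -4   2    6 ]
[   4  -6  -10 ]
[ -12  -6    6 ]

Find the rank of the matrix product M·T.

2

First compute MT:
[[ 20, -78, -98],
 [ 68,  66,  -2],
 [-104, -36,  68]]
Now row reduce the product.
R2 ← R2 − (17/5)·R1: [0, 1656/5, 1656/5]
R3 ← R3 + (26/5)·R1: [0, -2208/5, -2208/5]
R3 ← R3 + (4/3)·R2: [0, 0, 0]
2 nonzero rows, so rank(MT) = 2.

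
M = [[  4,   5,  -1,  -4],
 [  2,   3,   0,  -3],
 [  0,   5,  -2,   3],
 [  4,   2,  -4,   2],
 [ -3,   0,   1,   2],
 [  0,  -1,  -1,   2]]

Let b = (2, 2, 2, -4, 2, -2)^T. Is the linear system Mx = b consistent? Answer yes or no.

Row reduce the augmented matrix [M | b].
R2 ← R2 − (1/2)·R1: [0, 1/2, 1/2, -1, 1]
R4 ← R4 − R1: [0, -3, -3, 6, -6]
R5 ← R5 + (3/4)·R1: [0, 15/4, 1/4, -1, 7/2]
R3 ← R3 − (10)·R2: [0, 0, -7, 13, -8]
R4 ← R4 + (6)·R2: [0, 0, 0, 0, 0]
R5 ← R5 − (15/2)·R2: [0, 0, -7/2, 13/2, -4]
R6 ← R6 + (2)·R2: [0, 0, 0, 0, 0]
R5 ← R5 − (1/2)·R3: [0, 0, 0, 0, 0]
The echelon form has 3 nonzero rows, and every pivot lies in the first 4 columns, so rank(M) = rank([M|b]) = 3.
The system is consistent.

yes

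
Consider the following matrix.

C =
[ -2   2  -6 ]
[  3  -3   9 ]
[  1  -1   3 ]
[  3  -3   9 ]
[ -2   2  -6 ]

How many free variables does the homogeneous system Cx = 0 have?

Row reduce to echelon form.
R2 ← R2 + (3/2)·R1: [0, 0, 0]
R3 ← R3 + (1/2)·R1: [0, 0, 0]
R4 ← R4 + (3/2)·R1: [0, 0, 0]
R5 ← R5 − R1: [0, 0, 0]
1 nonzero row, so rank(C) = 1.
C has 3 columns; by rank–nullity, nullity = 3 − 1 = 2.

2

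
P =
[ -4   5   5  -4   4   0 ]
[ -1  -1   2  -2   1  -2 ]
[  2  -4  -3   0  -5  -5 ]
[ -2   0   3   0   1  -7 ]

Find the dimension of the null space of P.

Row reduce to echelon form.
R2 ← R2 − (1/4)·R1: [0, -9/4, 3/4, -1, 0, -2]
R3 ← R3 + (1/2)·R1: [0, -3/2, -1/2, -2, -3, -5]
R4 ← R4 − (1/2)·R1: [0, -5/2, 1/2, 2, -1, -7]
R3 ← R3 − (2/3)·R2: [0, 0, -1, -4/3, -3, -11/3]
R4 ← R4 − (10/9)·R2: [0, 0, -1/3, 28/9, -1, -43/9]
R4 ← R4 − (1/3)·R3: [0, 0, 0, 32/9, 0, -32/9]
4 nonzero rows, so rank(P) = 4.
P has 6 columns; by rank–nullity, nullity = 6 − 4 = 2.

2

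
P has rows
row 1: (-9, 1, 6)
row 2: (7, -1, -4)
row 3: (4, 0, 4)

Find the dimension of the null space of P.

Row reduce to echelon form.
R2 ← R2 + (7/9)·R1: [0, -2/9, 2/3]
R3 ← R3 + (4/9)·R1: [0, 4/9, 20/3]
R3 ← R3 + (2)·R2: [0, 0, 8]
3 nonzero rows, so rank(P) = 3.
P has 3 columns; by rank–nullity, nullity = 3 − 3 = 0.

0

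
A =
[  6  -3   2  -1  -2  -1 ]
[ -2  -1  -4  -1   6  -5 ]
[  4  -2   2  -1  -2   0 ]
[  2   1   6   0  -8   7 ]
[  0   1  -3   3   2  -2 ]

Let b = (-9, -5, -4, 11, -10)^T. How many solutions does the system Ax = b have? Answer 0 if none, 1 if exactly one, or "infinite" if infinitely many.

infinite

Row reduce the augmented matrix [A | b].
R2 ← R2 + (1/3)·R1: [0, -2, -10/3, -4/3, 16/3, -16/3, -8]
R3 ← R3 − (2/3)·R1: [0, 0, 2/3, -1/3, -2/3, 2/3, 2]
R4 ← R4 − (1/3)·R1: [0, 2, 16/3, 1/3, -22/3, 22/3, 14]
R4 ← R4 + R2: [0, 0, 2, -1, -2, 2, 6]
R5 ← R5 + (1/2)·R2: [0, 0, -14/3, 7/3, 14/3, -14/3, -14]
R4 ← R4 − (3)·R3: [0, 0, 0, 0, 0, 0, 0]
R5 ← R5 + (7)·R3: [0, 0, 0, 0, 0, 0, 0]
The echelon form has 3 nonzero rows, and every pivot lies in the first 6 columns, so rank(A) = rank([A|b]) = 3.
The system is consistent.
rank = 3 < 6 unknowns, so there are infinitely many solutions.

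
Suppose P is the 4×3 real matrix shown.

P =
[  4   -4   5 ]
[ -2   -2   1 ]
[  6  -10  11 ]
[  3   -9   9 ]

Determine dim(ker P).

1

Row reduce to echelon form.
R2 ← R2 + (1/2)·R1: [0, -4, 7/2]
R3 ← R3 − (3/2)·R1: [0, -4, 7/2]
R4 ← R4 − (3/4)·R1: [0, -6, 21/4]
R3 ← R3 − R2: [0, 0, 0]
R4 ← R4 − (3/2)·R2: [0, 0, 0]
2 nonzero rows, so rank(P) = 2.
P has 3 columns; by rank–nullity, nullity = 3 − 2 = 1.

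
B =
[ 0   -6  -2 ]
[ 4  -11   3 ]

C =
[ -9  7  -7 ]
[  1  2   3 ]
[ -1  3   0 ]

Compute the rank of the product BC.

First compute BC:
[[ -4, -18, -18],
 [-50,  15, -61]]
Now row reduce the product.
R2 ← R2 − (25/2)·R1: [0, 240, 164]
2 nonzero rows, so rank(BC) = 2.

2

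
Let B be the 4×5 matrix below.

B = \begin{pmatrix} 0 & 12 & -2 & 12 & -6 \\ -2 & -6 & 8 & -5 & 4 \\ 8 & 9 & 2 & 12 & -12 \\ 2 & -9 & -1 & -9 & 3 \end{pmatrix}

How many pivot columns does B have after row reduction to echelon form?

3

Row reduce to echelon form.
Swap R1 ↔ R2
R3 ← R3 + (4)·R1: [0, -15, 34, -8, 4]
R4 ← R4 + R1: [0, -15, 7, -14, 7]
R3 ← R3 + (5/4)·R2: [0, 0, 63/2, 7, -7/2]
R4 ← R4 + (5/4)·R2: [0, 0, 9/2, 1, -1/2]
R4 ← R4 − (1/7)·R3: [0, 0, 0, 0, 0]
Echelon form has 3 nonzero rows, so rank(B) = 3.
Each nonzero row contributes one pivot column: 3 pivot columns.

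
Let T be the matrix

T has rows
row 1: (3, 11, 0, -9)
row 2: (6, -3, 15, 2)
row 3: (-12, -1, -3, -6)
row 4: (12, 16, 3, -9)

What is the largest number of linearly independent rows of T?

3

Row reduce to echelon form.
R2 ← R2 − (2)·R1: [0, -25, 15, 20]
R3 ← R3 + (4)·R1: [0, 43, -3, -42]
R4 ← R4 − (4)·R1: [0, -28, 3, 27]
R3 ← R3 + (43/25)·R2: [0, 0, 114/5, -38/5]
R4 ← R4 − (28/25)·R2: [0, 0, -69/5, 23/5]
R4 ← R4 + (23/38)·R3: [0, 0, 0, 0]
Echelon form has 3 nonzero rows, so rank(T) = 3.
The rank gives the maximum number of linearly independent rows: 3.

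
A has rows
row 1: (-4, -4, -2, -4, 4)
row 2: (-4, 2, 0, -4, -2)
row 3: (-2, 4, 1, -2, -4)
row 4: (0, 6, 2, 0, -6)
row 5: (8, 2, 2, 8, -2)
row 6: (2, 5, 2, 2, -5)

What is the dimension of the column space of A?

2

Row reduce to echelon form.
R2 ← R2 − R1: [0, 6, 2, 0, -6]
R3 ← R3 − (1/2)·R1: [0, 6, 2, 0, -6]
R5 ← R5 + (2)·R1: [0, -6, -2, 0, 6]
R6 ← R6 + (1/2)·R1: [0, 3, 1, 0, -3]
R3 ← R3 − R2: [0, 0, 0, 0, 0]
R4 ← R4 − R2: [0, 0, 0, 0, 0]
R5 ← R5 + R2: [0, 0, 0, 0, 0]
R6 ← R6 − (1/2)·R2: [0, 0, 0, 0, 0]
Echelon form has 2 nonzero rows, so rank(A) = 2.
The column space has dimension equal to the rank: 2.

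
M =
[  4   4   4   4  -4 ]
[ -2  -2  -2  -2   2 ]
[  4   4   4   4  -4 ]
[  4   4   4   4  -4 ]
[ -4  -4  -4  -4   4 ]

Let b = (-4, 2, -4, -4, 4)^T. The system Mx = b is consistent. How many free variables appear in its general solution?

4

Row reduce the augmented matrix [M | b].
R2 ← R2 + (1/2)·R1: [0, 0, 0, 0, 0, 0]
R3 ← R3 − R1: [0, 0, 0, 0, 0, 0]
R4 ← R4 − R1: [0, 0, 0, 0, 0, 0]
R5 ← R5 + R1: [0, 0, 0, 0, 0, 0]
The echelon form has 1 nonzero rows, and every pivot lies in the first 5 columns, so rank(M) = rank([M|b]) = 1.
The system is consistent.
Free variables = (unknowns) − (rank) = 5 − 1 = 4.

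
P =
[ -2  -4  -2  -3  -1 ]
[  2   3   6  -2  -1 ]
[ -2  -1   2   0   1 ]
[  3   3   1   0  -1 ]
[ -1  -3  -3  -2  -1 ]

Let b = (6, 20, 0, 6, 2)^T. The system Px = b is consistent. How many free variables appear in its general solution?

Row reduce the augmented matrix [P | b].
R2 ← R2 + R1: [0, -1, 4, -5, -2, 26]
R3 ← R3 − R1: [0, 3, 4, 3, 2, -6]
R4 ← R4 + (3/2)·R1: [0, -3, -2, -9/2, -5/2, 15]
R5 ← R5 − (1/2)·R1: [0, -1, -2, -1/2, -1/2, -1]
R3 ← R3 + (3)·R2: [0, 0, 16, -12, -4, 72]
R4 ← R4 − (3)·R2: [0, 0, -14, 21/2, 7/2, -63]
R5 ← R5 − R2: [0, 0, -6, 9/2, 3/2, -27]
R4 ← R4 + (7/8)·R3: [0, 0, 0, 0, 0, 0]
R5 ← R5 + (3/8)·R3: [0, 0, 0, 0, 0, 0]
The echelon form has 3 nonzero rows, and every pivot lies in the first 5 columns, so rank(P) = rank([P|b]) = 3.
The system is consistent.
Free variables = (unknowns) − (rank) = 5 − 3 = 2.

2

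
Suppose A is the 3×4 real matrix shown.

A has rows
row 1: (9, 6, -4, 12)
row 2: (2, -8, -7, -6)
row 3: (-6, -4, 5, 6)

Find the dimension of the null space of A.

Row reduce to echelon form.
R2 ← R2 − (2/9)·R1: [0, -28/3, -55/9, -26/3]
R3 ← R3 + (2/3)·R1: [0, 0, 7/3, 14]
3 nonzero rows, so rank(A) = 3.
A has 4 columns; by rank–nullity, nullity = 4 − 3 = 1.

1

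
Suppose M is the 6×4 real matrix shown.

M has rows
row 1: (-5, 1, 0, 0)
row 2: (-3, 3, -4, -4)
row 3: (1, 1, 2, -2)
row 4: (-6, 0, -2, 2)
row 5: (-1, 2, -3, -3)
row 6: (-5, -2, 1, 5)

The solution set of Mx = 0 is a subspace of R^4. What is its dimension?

Row reduce to echelon form.
R2 ← R2 − (3/5)·R1: [0, 12/5, -4, -4]
R3 ← R3 + (1/5)·R1: [0, 6/5, 2, -2]
R4 ← R4 − (6/5)·R1: [0, -6/5, -2, 2]
R5 ← R5 − (1/5)·R1: [0, 9/5, -3, -3]
R6 ← R6 − R1: [0, -3, 1, 5]
R3 ← R3 − (1/2)·R2: [0, 0, 4, 0]
R4 ← R4 + (1/2)·R2: [0, 0, -4, 0]
R5 ← R5 − (3/4)·R2: [0, 0, 0, 0]
R6 ← R6 + (5/4)·R2: [0, 0, -4, 0]
R4 ← R4 + R3: [0, 0, 0, 0]
R6 ← R6 + R3: [0, 0, 0, 0]
3 nonzero rows, so rank(M) = 3.
M has 4 columns; by rank–nullity, nullity = 4 − 3 = 1.

1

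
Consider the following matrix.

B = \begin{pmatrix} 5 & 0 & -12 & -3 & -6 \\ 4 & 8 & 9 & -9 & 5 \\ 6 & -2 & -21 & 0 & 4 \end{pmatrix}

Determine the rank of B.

Row reduce to echelon form.
R2 ← R2 − (4/5)·R1: [0, 8, 93/5, -33/5, 49/5]
R3 ← R3 − (6/5)·R1: [0, -2, -33/5, 18/5, 56/5]
R3 ← R3 + (1/4)·R2: [0, 0, -39/20, 39/20, 273/20]
Echelon form has 3 nonzero rows, so rank(B) = 3.

3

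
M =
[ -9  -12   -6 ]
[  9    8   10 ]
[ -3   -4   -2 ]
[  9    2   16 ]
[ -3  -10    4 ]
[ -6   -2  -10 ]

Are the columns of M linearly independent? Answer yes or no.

Row reduce M to echelon form.
R2 ← R2 + R1: [0, -4, 4]
R3 ← R3 − (1/3)·R1: [0, 0, 0]
R4 ← R4 + R1: [0, -10, 10]
R5 ← R5 − (1/3)·R1: [0, -6, 6]
R6 ← R6 − (2/3)·R1: [0, 6, -6]
R4 ← R4 − (5/2)·R2: [0, 0, 0]
R5 ← R5 − (3/2)·R2: [0, 0, 0]
R6 ← R6 + (3/2)·R2: [0, 0, 0]
2 pivots among 3 columns.
Only 2 < 3 pivot columns, so the columns are linearly dependent.

no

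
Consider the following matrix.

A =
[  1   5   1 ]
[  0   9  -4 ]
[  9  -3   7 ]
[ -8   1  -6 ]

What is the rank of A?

3

Row reduce to echelon form.
R3 ← R3 − (9)·R1: [0, -48, -2]
R4 ← R4 + (8)·R1: [0, 41, 2]
R3 ← R3 + (16/3)·R2: [0, 0, -70/3]
R4 ← R4 − (41/9)·R2: [0, 0, 182/9]
R4 ← R4 + (13/15)·R3: [0, 0, 0]
Echelon form has 3 nonzero rows, so rank(A) = 3.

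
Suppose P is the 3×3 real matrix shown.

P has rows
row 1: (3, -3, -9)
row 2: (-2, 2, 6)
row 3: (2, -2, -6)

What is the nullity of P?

Row reduce to echelon form.
R2 ← R2 + (2/3)·R1: [0, 0, 0]
R3 ← R3 − (2/3)·R1: [0, 0, 0]
1 nonzero row, so rank(P) = 1.
P has 3 columns; by rank–nullity, nullity = 3 − 1 = 2.

2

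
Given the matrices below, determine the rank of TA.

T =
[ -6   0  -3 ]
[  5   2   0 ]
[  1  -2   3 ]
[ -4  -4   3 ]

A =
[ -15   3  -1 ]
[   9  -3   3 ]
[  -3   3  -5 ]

First compute TA:
[[ 99, -27,  21],
 [-57,   9,   1],
 [-42,  18, -22],
 [ 15,   9, -23]]
Now row reduce the product.
R2 ← R2 + (19/33)·R1: [0, -72/11, 144/11]
R3 ← R3 + (14/33)·R1: [0, 72/11, -144/11]
R4 ← R4 − (5/33)·R1: [0, 144/11, -288/11]
R3 ← R3 + R2: [0, 0, 0]
R4 ← R4 + (2)·R2: [0, 0, 0]
2 nonzero rows, so rank(TA) = 2.

2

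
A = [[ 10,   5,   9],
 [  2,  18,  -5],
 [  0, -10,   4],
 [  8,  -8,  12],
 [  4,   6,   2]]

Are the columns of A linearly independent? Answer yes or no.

Row reduce A to echelon form.
R2 ← R2 − (1/5)·R1: [0, 17, -34/5]
R4 ← R4 − (4/5)·R1: [0, -12, 24/5]
R5 ← R5 − (2/5)·R1: [0, 4, -8/5]
R3 ← R3 + (10/17)·R2: [0, 0, 0]
R4 ← R4 + (12/17)·R2: [0, 0, 0]
R5 ← R5 − (4/17)·R2: [0, 0, 0]
2 pivots among 3 columns.
Only 2 < 3 pivot columns, so the columns are linearly dependent.

no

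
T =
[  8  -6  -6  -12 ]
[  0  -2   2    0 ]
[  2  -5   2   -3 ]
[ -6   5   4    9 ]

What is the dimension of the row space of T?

2

Row reduce to echelon form.
R3 ← R3 − (1/4)·R1: [0, -7/2, 7/2, 0]
R4 ← R4 + (3/4)·R1: [0, 1/2, -1/2, 0]
R3 ← R3 − (7/4)·R2: [0, 0, 0, 0]
R4 ← R4 + (1/4)·R2: [0, 0, 0, 0]
Echelon form has 2 nonzero rows, so rank(T) = 2.
The row space has dimension equal to the rank: 2.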